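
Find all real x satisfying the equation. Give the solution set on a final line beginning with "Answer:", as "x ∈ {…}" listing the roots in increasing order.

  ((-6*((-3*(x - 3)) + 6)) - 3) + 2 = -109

Step 1. [((-6*((-3*(x - 3)) + 6)) - 3) + 2 = -109] +2 is outermost — subtract 2 both sides. So sub: (-6*((-3*(x - 3)) + 6)) - 3 = -111.
Step 2. [(-6*((-3*(x - 3)) + 6)) - 3 = -111] 3 comes off first (add 3) ⇒ sub: -6*((-3*(x - 3)) + 6) = -108.
Step 3. [-6*((-3*(x - 3)) + 6) = -108] -6·(inner) — divide through by -6, so div: (-3*(x - 3)) + 6 = 18.
Step 4. [(-3*(x - 3)) + 6 = 18] common factor -3 (LHS and 18) — divide through. So factor: (x - 3) - 2 = -6.
Step 5. [(x - 3) - 2 = -6] 2 comes off first (add 2), so sub: x - 3 = -4.
Step 6. [x - 3 = -4] peel the -3: add 3 from each side ⇒ sub: x = -1.

Answer: x ∈ {-1}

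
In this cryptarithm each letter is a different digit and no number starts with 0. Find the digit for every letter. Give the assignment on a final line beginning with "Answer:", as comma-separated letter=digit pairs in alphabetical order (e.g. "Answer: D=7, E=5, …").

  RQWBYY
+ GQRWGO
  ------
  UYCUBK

Step 1. [col 1: Y + O ≡ K (mod 10)] O=1 is one option consistent with column 1 (Y + O ≡ K (mod 10), carry-in 0) — take it ⇒ O=1.
Step 2. [col 1: Y + O ≡ K (mod 10)] column 1 (Y + O ≡ K (mod 10), carry-in 0) doesn't pin Y yet; pick Y=7 and continue ⇒ Y=7.
Step 3. [col 1: Y + O ≡ K (mod 10)] column 1 reads Y+O+carry(0)=K with Y=7, O=1; with digits 1,7 already taken and all letters distinct, the only value for K is 8 ⇒ K=8.
Step 4. [col 2: Y + G ≡ B (mod 10)] several values work for B in column 2 (Y + G ≡ B (mod 10), carry-in 0); try B=2, so B=2.
Step 5. [col 2: Y + G ≡ B (mod 10)] from column 2 (Y=7, B=2, carry-in 0, digits 1,2,7,8 already taken and all letters distinct): G must equal 5. So G=5.
Step 6. [col 3: B + W ≡ U (mod 10)] several values work for W in column 3 (B + W ≡ U (mod 10), carry-in 1); try W=6 ⇒ W=6.
Step 7. [col 3: B + W ≡ U (mod 10)] in column 3 we have B+W≡U with carry-in 1; given B=2, W=6 and digits 1,2,5,6,7,8 already taken and all letters distinct, that pins U to 9. So U=9.
Step 8. [col 4: W + R ≡ C (mod 10)] in column 4 we have W+R≡C with carry-in 0; given W=6 and digits 1,2,5,6,7,8,9 already taken and all letters distinct, that pins R to 4 ⇒ R=4.
Step 9. [col 4: W + R ≡ C (mod 10)] column 4: given W=6, R=4, carry-in 0, and digits 1,2,4,5,6,7,8,9 already taken and all letters distinct, W+R≡C (mod 10) forces C=0 ⇒ C=0.
Step 10. [col 5: Q + Q ≡ Y (mod 10)] column 5 reads Q+Q+carry(1)=Y with Y=7; with digits 0,1,2,4,5,6,7,8,9 already taken and all letters distinct, the only value for Q is 3, so Q=3.

Answer: B=2, C=0, G=5, K=8, O=1, Q=3, R=4, U=9, W=6, Y=7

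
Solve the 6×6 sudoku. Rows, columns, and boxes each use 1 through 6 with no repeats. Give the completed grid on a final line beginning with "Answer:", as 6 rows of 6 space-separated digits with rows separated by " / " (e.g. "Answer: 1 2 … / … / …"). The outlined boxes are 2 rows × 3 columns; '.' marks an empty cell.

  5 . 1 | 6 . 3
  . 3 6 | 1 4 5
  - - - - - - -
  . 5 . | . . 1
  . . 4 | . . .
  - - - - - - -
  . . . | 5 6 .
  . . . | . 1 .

Step 1. [r6c4∈{2,3,4}] 3 has one home in box 6: r6c4. So r6c4=3.
Step 2. [r4c4∈{2}] nothing but 2 survives at r4c4 ⇒ r4c4=2.
Step 3. [r3c1∈{2,3,6}] r3c1 is the only open cell in row 3 admitting 6. So r3c1=6.
Step 4. [r1c2∈{2,4}] across row 1, 4 lands solely at r1c2, so r1c2=4.
Step 5. [r3c3∈{2,3}] across row 3, 2 lands solely at r3c3, so r3c3=2.
Step 6. [r4c1∈{1,3}] in box 3, 3 fits only at r4c1, so r4c1=3.
Step 7. [r5c1∈{1,2,4}] in col 1, 1 fits only at r5c1. So r5c1=1.
Step 8. [r5c2∈{2}] r5c2 is down to just 2 ⇒ r5c2=2.
Step 9. [r5c6∈{4}] r5c6's peers cover all but 4. So r5c6=4.
Step 10. [r1c5∈{2}] only 2 remains possible at r1c5, so r1c5=2.
Step 11. [r6c6∈{2}] r6c6 has the single candidate 2, so r6c6=2.
Step 12. [r4c2∈{1}] nothing but 1 survives at r4c2 ⇒ r4c2=1.
Step 13. [r4c6∈{6}] r4c6 has the single candidate 6, so r4c6=6.
Step 14. [r5c3∈{3}] r5c3 has the single candidate 3, so r5c3=3.
Step 15. [r3c4∈{4}] only 4 remains possible at r3c4, so r3c4=4.
Step 16. [r6c2∈{6}] only 6 remains possible at r6c2. So r6c2=6.
Step 17. [r6c3∈{5}] r6c3's peers cover all but 5. So r6c3=5.
Step 18. [r4c5∈{5}] r4c5 has the single candidate 5, so r4c5=5.
Step 19. [r6c1∈{4}] nothing but 4 survives at r6c1 ⇒ r6c1=4.
Step 20. [r3c5∈{3}] nothing but 3 survives at r3c5. So r3c5=3.
Step 21. [r2c1∈{2}] only 2 remains possible at r2c1, so r2c1=2.

Answer: 5 4 1 6 2 3 / 2 3 6 1 4 5 / 6 5 2 4 3 1 / 3 1 4 2 5 6 / 1 2 3 5 6 4 / 4 6 5 3 1 2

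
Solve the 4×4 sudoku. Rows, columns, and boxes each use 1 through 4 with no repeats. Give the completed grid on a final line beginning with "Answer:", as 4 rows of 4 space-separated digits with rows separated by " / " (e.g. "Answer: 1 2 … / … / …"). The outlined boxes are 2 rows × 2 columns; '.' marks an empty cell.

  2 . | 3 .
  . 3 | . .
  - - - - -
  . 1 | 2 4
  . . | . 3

Step 1. [r2c1∈{1,4}] col 1 places 1 nowhere but r2c1. So r2c1=1.
Step 2. [r1c2∈{4}] r1c2's peers cover all but 4. So r1c2=4.
Step 3. [r4c3∈{1}] only 1 remains possible at r4c3, so r4c3=1.
Step 4. [r2c4∈{2}] nothing but 2 survives at r2c4 ⇒ r2c4=2.
Step 5. [r4c1∈{4}] r4c1's peers cover all but 4, so r4c1=4.
Step 6. [r2c3∈{4}] r2c3's peers cover all but 4 ⇒ r2c3=4.
Step 7. [r1c4∈{1}] r1c4 is down to just 1. So r1c4=1.
Step 8. [r3c1∈{3}] only 3 remains possible at r3c1 ⇒ r3c1=3.
Step 9. [r4c2∈{2}] only 2 remains possible at r4c2 ⇒ r4c2=2.

Answer: 2 4 3 1 / 1 3 4 2 / 3 1 2 4 / 4 2 1 3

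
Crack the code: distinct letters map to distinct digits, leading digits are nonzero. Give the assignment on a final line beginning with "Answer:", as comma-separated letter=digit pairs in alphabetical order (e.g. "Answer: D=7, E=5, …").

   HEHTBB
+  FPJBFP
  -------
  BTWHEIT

Step 1. [col 1: B + P ≡ T (mod 10)] no forcing yet in column 1 (carry-in 0); T=3 is free and consistent — try it ⇒ T=3.
Step 2. [col 1: B + P ≡ T (mod 10)] no forcing yet in column 1 (carry-in 0); B=1 is free and consistent — try it ⇒ B=1.
Step 3. [col 1: B + P ≡ T (mod 10)] from column 1 (B=1, T=3, carry-in 0, digits 1,3 already taken and all letters distinct): P must equal 2 ⇒ P=2.
Step 4. [col 2: B + F ≡ I (mod 10)] no forcing yet in column 2 (carry-in 0); I=9 is free and consistent — try it, so I=9.
Step 5. [col 2: B + F ≡ I (mod 10)] column 2: given B=1, I=9, carry-in 0, and digits 1,2,3,9 already taken and all letters distinct, B+F≡I (mod 10) forces F=8, so F=8.
Step 6. [col 3: T + B ≡ E (mod 10)] column 3 reads T+B+carry(0)=E with T=3, B=1; with digits 1,2,3,8,9 already taken and all letters distinct, the only value for E is 4. So E=4.
Step 7. [col 4: H + J ≡ H (mod 10)] in column 4 we have H+J≡H with carry-in 0; given nothing yet and digits 1,2,3,4,8,9 already taken and all letters distinct, that pins J to 0. So J=0.
Step 8. [col 4: H + J ≡ H (mod 10)] no forcing yet in column 4 (carry-in 0); H=5 is free and consistent — try it, so H=5.
Step 9. [col 5: E + P ≡ W (mod 10)] in column 5 we have E+P≡W with carry-in 0; given E=4, P=2 and digits 0,1,2,3,4,5,8,9 already taken and all letters distinct, that pins W to 6 ⇒ W=6.

Answer: B=1, E=4, F=8, H=5, I=9, J=0, P=2, T=3, W=6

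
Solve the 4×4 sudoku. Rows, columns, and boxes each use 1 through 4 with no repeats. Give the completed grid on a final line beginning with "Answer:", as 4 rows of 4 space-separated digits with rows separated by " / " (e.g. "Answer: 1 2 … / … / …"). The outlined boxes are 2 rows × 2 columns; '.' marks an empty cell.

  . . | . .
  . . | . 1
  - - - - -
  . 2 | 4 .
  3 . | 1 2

Step 1. [r1c4∈{3,4}] col 4 places 4 nowhere but r1c4, so r1c4=4.
Step 2. [r2c1∈{2,4}] r2c1 is the only open cell in col 1 admitting 4. So r2c1=4.
Step 3. [r1c1∈{1,2}] 2 has one home in col 1: r1c1. So r1c1=2.
Step 4. [r2c2∈{3}] r2c2 is down to just 3, so r2c2=3.
Step 5. [r4c2∈{4}] r4c2's peers cover all but 4 ⇒ r4c2=4.
Step 6. [r3c4∈{3}] nothing but 3 survives at r3c4 ⇒ r3c4=3.
Step 7. [r2c3∈{2}] r2c3's peers cover all but 2 ⇒ r2c3=2.
Step 8. [r3c1∈{1}] nothing but 1 survives at r3c1 ⇒ r3c1=1.
Step 9. [r1c3∈{3}] nothing but 3 survives at r1c3, so r1c3=3.
Step 10. [r1c2∈{1}] r1c2's peers cover all but 1. So r1c2=1.

Answer: 2 1 3 4 / 4 3 2 1 / 1 2 4 3 / 3 4 1 2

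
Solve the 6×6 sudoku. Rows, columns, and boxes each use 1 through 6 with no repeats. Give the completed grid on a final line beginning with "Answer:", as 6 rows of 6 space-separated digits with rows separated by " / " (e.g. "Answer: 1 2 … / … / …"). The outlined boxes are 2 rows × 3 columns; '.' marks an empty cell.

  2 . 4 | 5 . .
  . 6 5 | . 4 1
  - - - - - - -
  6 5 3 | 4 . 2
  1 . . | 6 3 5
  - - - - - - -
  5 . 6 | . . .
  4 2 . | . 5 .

Step 1. [r5c2∈{1,3}] 3 has one home in box 5: r5c2. So r5c2=3.
Step 2. [r1c6∈{3,6}] 3 has one home in row 1: r1c6. So r1c6=3.
Step 3. [r5c5∈{1,2}] across col 5, 2 lands solely at r5c5 ⇒ r5c5=2.
Step 4. [r6c4∈{1,3}] r6c4 is the only open cell in row 6 admitting 3. So r6c4=3.
Step 5. [r5c6∈{4}] r5c6's peers cover all but 4. So r5c6=4.
Step 6. [r1c5∈{6}] r1c5's peers cover all but 6. So r1c5=6.
Step 7. [r1c2∈{1}] only 1 remains possible at r1c2. So r1c2=1.
Step 8. [r6c6∈{6}] r6c6 has the single candidate 6. So r6c6=6.
Step 9. [r4c2∈{4}] only 4 remains possible at r4c2. So r4c2=4.
Step 10. [r4c3∈{2}] r4c3's peers cover all but 2 ⇒ r4c3=2.
Step 11. [r2c4∈{2}] r2c4's peers cover all but 2, so r2c4=2.
Step 12. [r3c5∈{1}] r3c5 has the single candidate 1, so r3c5=1.
Step 13. [r6c3∈{1}] nothing but 1 survives at r6c3 ⇒ r6c3=1.
Step 14. [r2c1∈{3}] r2c1 is down to just 3 ⇒ r2c1=3.
Step 15. [r5c4∈{1}] nothing but 1 survives at r5c4 ⇒ r5c4=1.

Answer: 2 1 4 5 6 3 / 3 6 5 2 4 1 / 6 5 3 4 1 2 / 1 4 2 6 3 5 / 5 3 6 1 2 4 / 4 2 1 3 5 6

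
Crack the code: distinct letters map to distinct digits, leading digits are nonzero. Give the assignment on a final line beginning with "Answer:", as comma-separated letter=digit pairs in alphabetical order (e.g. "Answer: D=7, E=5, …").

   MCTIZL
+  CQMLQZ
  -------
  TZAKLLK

Step 1. [T] the sum has 7 digits but both addends have 6; that extra leading digit T is the final carry, namely 1, so T=1.
Step 2. [col 1: L + Z ≡ K (mod 10)] column 1 (L + Z ≡ K (mod 10), carry-in 0) doesn't pin Z yet; pick Z=2 and continue ⇒ Z=2.
Step 3. [col 1: L + Z ≡ K (mod 10)] several values work for K in column 1 (L + Z ≡ K (mod 10), carry-in 0); try K=8, so K=8.
Step 4. [col 1: L + Z ≡ K (mod 10)] in column 1 we have L+Z≡K with carry-in 0; given Z=2, K=8 and digits 1,2,8 already taken and all letters distinct, that pins L to 6. So L=6.
Step 5. [col 2: Z + Q ≡ L (mod 10)] in column 2 we have Z+Q≡L with carry-in 0; given Z=2, L=6 and digits 1,2,6,8 already taken and all letters distinct, that pins Q to 4. So Q=4.
Step 6. [col 3: I + L ≡ L (mod 10)] in column 3 we have I+L≡L with carry-in 0; given L=6 and digits 1,2,4,6,8 already taken and all letters distinct, that pins I to 0. So I=0.
Step 7. [col 4: T + M ≡ K (mod 10)] column 4 reads T+M+carry(0)=K with T=1, K=8; with digits 0,1,2,4,6,8 already taken and all letters distinct, the only value for M is 7 ⇒ M=7.
Step 8. [col 5: C + Q ≡ A (mod 10)] several values work for A in column 5 (C + Q ≡ A (mod 10), carry-in 0); try A=9. So A=9.
Step 9. [col 5: C + Q ≡ A (mod 10)] in column 5 we have C+Q≡A with carry-in 0; given Q=4, A=9 and digits 0,1,2,4,6,7,8,9 already taken and all letters distinct, that pins C to 5. So C=5.

Answer: A=9, C=5, I=0, K=8, L=6, M=7, Q=4, T=1, Z=2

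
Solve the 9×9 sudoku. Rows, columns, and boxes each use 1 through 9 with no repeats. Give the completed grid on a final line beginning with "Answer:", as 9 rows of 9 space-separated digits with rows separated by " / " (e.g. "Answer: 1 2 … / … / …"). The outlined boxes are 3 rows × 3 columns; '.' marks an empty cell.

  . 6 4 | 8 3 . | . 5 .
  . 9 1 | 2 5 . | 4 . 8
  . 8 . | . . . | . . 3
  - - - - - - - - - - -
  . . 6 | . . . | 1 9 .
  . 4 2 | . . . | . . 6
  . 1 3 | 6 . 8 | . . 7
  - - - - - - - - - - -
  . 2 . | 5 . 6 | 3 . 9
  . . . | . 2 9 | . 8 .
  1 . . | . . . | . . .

Step 1. [r2c6∈{7}] nothing but 7 survives at r2c6. So r2c6=7.
Step 2. [r1c6∈{1}] r1c6 has the single candidate 1. So r1c6=1.
Step 3. [r1c9∈{2}] r1c9 is down to just 2, so r1c9=2.
Step 4. [r1c1∈{7}] r1c1 is down to just 7, so r1c1=7.
Step 5. [r4c2∈{5,7}] in box 4, 7 fits only at r4c2, so r4c2=7.
Step 6. [r4c5∈{4}] r4c5 has the single candidate 4, so r4c5=4.
Step 7. [r4c9∈{5}] nothing but 5 survives at r4c9. So r4c9=5.
Step 8. [r9c9∈{4}] r9c9's peers cover all but 4, so r9c9=4.
Step 9. [r9c6∈{3}] nothing but 3 survives at r9c6. So r9c6=3.
Step 10. [r9c4∈{7}] nothing but 7 survives at r9c4 ⇒ r9c4=7.
Step 11. [r9c2∈{5}] r9c2 has the single candidate 5, so r9c2=5.
Step 12. [r6c5∈{9}] r6c5 is down to just 9 ⇒ r6c5=9.
Step 13. [r3c8∈{1,6,7}] r3c8 is the only open cell in row 3 admitting 1. So r3c8=1.
Step 14. [r8c4∈{1,4}] in box 8, 4 fits only at r8c4, so r8c4=4.
Step 15. [r3c7∈{6,7,9}] in row 3, 7 fits only at r3c7 ⇒ r3c7=7.
Step 16. [r8c1∈{3,6}] 6 has one home in col 1: r8c1 ⇒ r8c1=6.
Step 17. [r6c7∈{2}] nothing but 2 survives at r6c7. So r6c7=2.
Step 18. [r7c5∈{1,8}] in row 7, 1 fits only at r7c5, so r7c5=1.
Step 19. [r5c1∈{5,8,9}] in row 5, 9 fits only at r5c1 ⇒ r5c1=9.
Step 20. [r9c3∈{8,9}] along row 7, every 8-candidate lies inside box 7 ⇒ r9c3≠8.
Step 21. [r7c3∈{7,8}] in col 3, 8 fits only at r7c3 ⇒ r7c3=8.
Step 22. [r6c1∈{5}] only 5 remains possible at r6c1, so r6c1=5.
Step 23. [r9c7∈{6}] r9c7's peers cover all but 6 ⇒ r9c7=6.
Step 24. [r5c8∈{3}] r5c8's peers cover all but 3 ⇒ r5c8=3.
Step 25. [r5c7∈{8}] r5c7's peers cover all but 8, so r5c7=8.
Step 26. [r4c6∈{2}] r4c6's peers cover all but 2, so r4c6=2.
Step 27. [r7c8∈{7}] r7c8 is down to just 7, so r7c8=7.
Step 28. [r5c6∈{5}] nothing but 5 survives at r5c6 ⇒ r5c6=5.
Step 29. [r1c7∈{9}] nothing but 9 survives at r1c7. So r1c7=9.
Step 30. [r3c3∈{5}] r3c3 is down to just 5. So r3c3=5.
Step 31. [r2c1∈{3}] only 3 remains possible at r2c1, so r2c1=3.
Step 32. [r8c3∈{7}] only 7 remains possible at r8c3, so r8c3=7.
Step 33. [r8c9∈{1}] only 1 remains possible at r8c9. So r8c9=1.
Step 34. [r4c1∈{8}] r4c1 has the single candidate 8. So r4c1=8.
Step 35. [r7c1∈{4}] r7c1 is down to just 4 ⇒ r7c1=4.
Step 36. [r4c4∈{3}] r4c4 has the single candidate 3. So r4c4=3.
Step 37. [r9c5∈{8}] only 8 remains possible at r9c5 ⇒ r9c5=8.
Step 38. [r6c8∈{4}] nothing but 4 survives at r6c8. So r6c8=4.
Step 39. [r3c5∈{6}] nothing but 6 survives at r3c5, so r3c5=6.
Step 40. [r2c8∈{6}] r2c8 has the single candidate 6 ⇒ r2c8=6.
Step 41. [r8c7∈{5}] nothing but 5 survives at r8c7, so r8c7=5.
Step 42. [r5c4∈{1}] r5c4 is down to just 1. So r5c4=1.
Step 43. [r3c1∈{2}] only 2 remains possible at r3c1. So r3c1=2.
Step 44. [r8c2∈{3}] r8c2 is down to just 3, so r8c2=3.
Step 45. [r9c3∈{9}] only 9 remains possible at r9c3. So r9c3=9.
Step 46. [r3c6∈{4}] nothing but 4 survives at r3c6, so r3c6=4.
Step 47. [r3c4∈{9}] r3c4's peers cover all but 9. So r3c4=9.
Step 48. [r5c5∈{7}] nothing but 7 survives at r5c5, so r5c5=7.
Step 49. [r9c8∈{2}] r9c8 has the single candidate 2, so r9c8=2.

Answer: 7 6 4 8 3 1 9 5 2 / 3 9 1 2 5 7 4 6 8 / 2 8 5 9 6 4 7 1 3 / 8 7 6 3 4 2 1 9 5 / 9 4 2 1 7 5 8 3 6 / 5 1 3 6 9 8 2 4 7 / 4 2 8 5 1 6 3 7 9 / 6 3 7 4 2 9 5 8 1 / 1 5 9 7 8 3 6 2 4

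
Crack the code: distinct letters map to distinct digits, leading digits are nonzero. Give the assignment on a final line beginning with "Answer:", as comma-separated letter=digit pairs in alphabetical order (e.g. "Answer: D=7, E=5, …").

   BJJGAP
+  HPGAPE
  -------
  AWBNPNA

Step 1. [col 1: P + E ≡ A (mod 10)] column 1 (P + E ≡ A (mod 10), carry-in 0) doesn't pin E yet; pick E=6 and continue, so E=6.
Step 2. [col 1: P + E ≡ A (mod 10)] no forcing yet in column 1 (carry-in 0); A=1 is free and consistent — try it. So A=1.
Step 3. [col 1: P + E ≡ A (mod 10)] in column 1 we have P+E≡A with carry-in 0; given E=6, A=1 and digits 1,6 already taken and all letters distinct, that pins P to 5. So P=5.
Step 4. [col 2: A + P ≡ N (mod 10)] column 2: given A=1, P=5, carry-in 1, and digits 1,5,6 already taken and all letters distinct, A+P≡N (mod 10) forces N=7, so N=7.
Step 5. [col 3: G + A ≡ P (mod 10)] column 3: given A=1, P=5, carry-in 0, and digits 1,5,6,7 already taken and all letters distinct, G+A≡P (mod 10) forces G=4 ⇒ G=4.
Step 6. [col 4: J + G ≡ N (mod 10)] in column 4 we have J+G≡N with carry-in 0; given G=4, N=7 and digits 1,4,5,6,7 already taken and all letters distinct, that pins J to 3 ⇒ J=3.
Step 7. [col 5: J + P ≡ B (mod 10)] in column 5 we have J+P≡B with carry-in 0; given J=3, P=5 and digits 1,3,4,5,6,7 already taken and all letters distinct, that pins B to 8. So B=8.
Step 8. [col 6: B + H ≡ W (mod 10)] in column 6 we have B+H≡W with carry-in 0; given B=8 and digits 1,3,4,5,6,7,8 already taken and all letters distinct, that pins H to 2. So H=2.
Step 9. [col 6: B + H ≡ W (mod 10)] column 6 reads B+H+carry(0)=W with B=8, H=2; with digits 1,2,3,4,5,6,7,8 already taken and all letters distinct, the only value for W is 0 ⇒ W=0.

Answer: A=1, B=8, E=6, G=4, H=2, J=3, N=7, P=5, W=0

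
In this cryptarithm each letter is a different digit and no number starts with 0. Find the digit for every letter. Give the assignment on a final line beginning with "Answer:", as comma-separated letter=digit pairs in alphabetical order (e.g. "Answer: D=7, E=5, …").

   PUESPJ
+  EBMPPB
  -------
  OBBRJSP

Step 1. [O] O is the leading digit of a 7-digit sum of two 6-digit numbers; the final carry is exactly 1 ⇒ O=1.
Step 2. [col 1: J + B ≡ P (mod 10)] column 1 (J + B ≡ P (mod 10), carry-in 0) doesn't pin B yet; pick B=3 and continue, so B=3.
Step 3. [col 1: J + B ≡ P (mod 10)] P=8 is one option consistent with column 1 (J + B ≡ P (mod 10), carry-in 0) — take it, so P=8.
Step 4. [col 1: J + B ≡ P (mod 10)] column 1: given B=3, P=8, carry-in 0, and digits 1,3,8 already taken and all letters distinct, J+B≡P (mod 10) forces J=5. So J=5.
Step 5. [col 2: P + P ≡ S (mod 10)] from column 2 (P=8, carry-in 0, digits 1,3,5,8 already taken and all letters distinct): S must equal 6, so S=6.
Step 6. [col 4: E + M ≡ R (mod 10)] E=4 is one option consistent with column 4 (E + M ≡ R (mod 10), carry-in 1) — take it ⇒ E=4.
Step 7. [col 4: E + M ≡ R (mod 10)] several values work for M in column 4 (E + M ≡ R (mod 10), carry-in 1); try M=7, so M=7.
Step 8. [col 4: E + M ≡ R (mod 10)] from column 4 (E=4, M=7, carry-in 1, digits 1,3,4,5,6,7,8 already taken and all letters distinct): R must equal 2, so R=2.
Step 9. [col 5: U + B ≡ B (mod 10)] from column 5 (B=3, carry-in 1, digits 1,2,3,4,5,6,7,8 already taken and all letters distinct): U must equal 9. So U=9.

Answer: B=3, E=4, J=5, M=7, O=1, P=8, R=2, S=6, U=9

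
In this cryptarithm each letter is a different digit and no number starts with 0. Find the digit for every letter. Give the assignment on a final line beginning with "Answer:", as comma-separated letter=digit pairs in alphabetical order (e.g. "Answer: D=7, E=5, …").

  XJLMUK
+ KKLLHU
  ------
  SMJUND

Step 1. [col 1: K + U ≡ D (mod 10)] column 1 (K + U ≡ D (mod 10), carry-in 0) doesn't pin U yet; pick U=4 and continue. So U=4.
Step 2. [col 1: K + U ≡ D (mod 10)] no forcing yet in column 1 (carry-in 0); K=6 is free and consistent — try it ⇒ K=6.
Step 3. [col 1: K + U ≡ D (mod 10)] from column 1 (K=6, U=4, carry-in 0, digits 4,6 already taken and all letters distinct): D must equal 0 ⇒ D=0.
Step 4. [col 2: U + H ≡ N (mod 10)] N=2 is one option consistent with column 2 (U + H ≡ N (mod 10), carry-in 1) — take it. So N=2.
Step 5. [col 2: U + H ≡ N (mod 10)] in column 2 we have U+H≡N with carry-in 1; given U=4, N=2 and digits 0,2,4,6 already taken and all letters distinct, that pins H to 7, so H=7.
Step 6. [col 3: M + L ≡ U (mod 10)] M=8 is one option consistent with column 3 (M + L ≡ U (mod 10), carry-in 1) — take it. So M=8.
Step 7. [col 3: M + L ≡ U (mod 10)] in column 3 we have M+L≡U with carry-in 1; given M=8, U=4 and digits 0,2,4,6,7,8 already taken and all letters distinct, that pins L to 5 ⇒ L=5.
Step 8. [col 4: L + L ≡ J (mod 10)] in column 4 we have L+L≡J with carry-in 1; given L=5 and digits 0,2,4,5,6,7,8 already taken and all letters distinct, that pins J to 1, so J=1.
Step 9. [col 6: X + K ≡ S (mod 10)] column 6 reads X+K+carry(0)=S with K=6; with digits 0,1,2,4,5,6,7,8 already taken and all letters distinct, the only value for X is 3 ⇒ X=3.
Step 10. [col 6: X + K ≡ S (mod 10)] column 6 reads X+K+carry(0)=S with X=3, K=6; with digits 0,1,2,3,4,5,6,7,8 already taken and all letters distinct, the only value for S is 9, so S=9.

Answer: D=0, H=7, J=1, K=6, L=5, M=8, N=2, S=9, U=4, X=3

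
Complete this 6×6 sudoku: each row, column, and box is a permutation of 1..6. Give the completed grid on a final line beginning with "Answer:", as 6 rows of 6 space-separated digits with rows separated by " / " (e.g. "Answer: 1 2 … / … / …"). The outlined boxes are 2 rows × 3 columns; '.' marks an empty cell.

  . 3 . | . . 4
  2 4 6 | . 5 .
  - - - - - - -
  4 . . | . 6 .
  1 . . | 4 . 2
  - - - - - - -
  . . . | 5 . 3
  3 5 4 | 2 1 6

Step 1. [r4c3∈{3,5}] 5 has one home in row 4: r4c3 ⇒ r4c3=5.
Step 2. [r5c2∈{1,2,6}] r5c2 is the only open cell in col 2 admitting 1. So r5c2=1.
Step 3. [r2c6∈{1}] r2c6 has the single candidate 1 ⇒ r2c6=1.
Step 4. [r3c3∈{2,3}] col 3 places 3 nowhere but r3c3, so r3c3=3.
Step 5. [r4c2∈{6}] nothing but 6 survives at r4c2. So r4c2=6.
Step 6. [r4c5∈{3}] r4c5 is down to just 3. So r4c5=3.
Step 7. [r1c3∈{1}] only 1 remains possible at r1c3. So r1c3=1.
Step 8. [r2c4∈{3}] r2c4 is down to just 3, so r2c4=3.
Step 9. [r5c5∈{4}] nothing but 4 survives at r5c5, so r5c5=4.
Step 10. [r3c2∈{2}] only 2 remains possible at r3c2. So r3c2=2.
Step 11. [r3c4∈{1}] only 1 remains possible at r3c4, so r3c4=1.
Step 12. [r5c1∈{6}] only 6 remains possible at r5c1 ⇒ r5c1=6.
Step 13. [r1c1∈{5}] r1c1's peers cover all but 5. So r1c1=5.
Step 14. [r5c3∈{2}] r5c3's peers cover all but 2 ⇒ r5c3=2.
Step 15. [r1c5∈{2}] r1c5's peers cover all but 2 ⇒ r1c5=2.
Step 16. [r3c6∈{5}] r3c6 has the single candidate 5 ⇒ r3c6=5.
Step 17. [r1c4∈{6}] r1c4's peers cover all but 6. So r1c4=6.

Answer: 5 3 1 6 2 4 / 2 4 6 3 5 1 / 4 2 3 1 6 5 / 1 6 5 4 3 2 / 6 1 2 5 4 3 / 3 5 4 2 1 6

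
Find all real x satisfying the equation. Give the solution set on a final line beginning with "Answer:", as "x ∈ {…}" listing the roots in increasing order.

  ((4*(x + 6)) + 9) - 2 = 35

Step 1. [((4*(x + 6)) + 9) - 2 = 35] -2 is outermost — add 2 both sides. So sub: (4*(x + 6)) + 9 = 37.
Step 2. [(4*(x + 6)) + 9 = 37] +9 is outermost — subtract 9 both sides, so sub: 4*(x + 6) = 28.
Step 3. [4*(x + 6) = 28] divide by the outer 4, so div: x + 6 = 7.
Step 4. [x + 6 = 7] peel the +6: subtract 6 from each side ⇒ sub: x = 1.

Answer: x ∈ {1}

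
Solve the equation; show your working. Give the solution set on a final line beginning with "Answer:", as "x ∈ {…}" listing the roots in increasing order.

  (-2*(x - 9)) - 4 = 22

Step 1. [(-2*(x - 9)) - 4 = 22] add 4: x sits inside (… - 4) ⇒ sub: -2*(x - 9) = 26.
Step 2. [-2*(x - 9) = 26] LHS = -2·(…); ÷-2 both sides, so div: x - 9 = -13.
Step 3. [x - 9 = -13] 9 comes off first (add 9). So sub: x = -4.

Answer: x ∈ {-4}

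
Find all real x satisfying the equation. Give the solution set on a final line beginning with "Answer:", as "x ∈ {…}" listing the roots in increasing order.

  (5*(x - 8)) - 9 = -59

Step 1. [(5*(x - 8)) - 9 = -59] add 9: x sits inside (… - 9) ⇒ sub: 5*(x - 8) = -50.
Step 2. [5*(x - 8) = -50] 5 out front; divide by 5, so div: x - 8 = -10.
Step 3. [x - 8 = -10] -8 is outermost — add 8 both sides, so sub: x = -2.

Answer: x ∈ {-2}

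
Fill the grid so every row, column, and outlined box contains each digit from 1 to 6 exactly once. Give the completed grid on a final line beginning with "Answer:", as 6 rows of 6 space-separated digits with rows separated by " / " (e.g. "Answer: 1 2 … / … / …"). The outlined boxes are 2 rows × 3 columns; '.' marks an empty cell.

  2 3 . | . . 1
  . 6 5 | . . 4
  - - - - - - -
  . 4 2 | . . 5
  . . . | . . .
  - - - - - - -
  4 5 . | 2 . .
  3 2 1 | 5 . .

Step 1. [r5c5∈{1,3,6}] 1 has one home in row 5: r5c5. So r5c5=1.
Step 2. [r4c4∈{1,3,4,6}] in col 4, 4 fits only at r4c4 ⇒ r4c4=4.
Step 3. [r4c3∈{3,6}] in col 3, 3 fits only at r4c3, so r4c3=3.
Step 4. [r6c6∈{6}] r6c6 has the single candidate 6 ⇒ r6c6=6.
Step 5. [r3c4∈{1,3,6}] r3c4 is the only open cell in col 4 admitting 1, so r3c4=1.
Step 6. [r4c1∈{1,5,6}] 5 has one home in row 4: r4c1, so r4c1=5.
Step 7. [r4c5∈{2,6}] 6 has one home in row 4: r4c5. So r4c5=6.
Step 8. [r3c5∈{3}] r3c5's peers cover all but 3, so r3c5=3.
Step 9. [r2c4∈{3}] r2c4's peers cover all but 3 ⇒ r2c4=3.
Step 10. [r5c3∈{6}] nothing but 6 survives at r5c3. So r5c3=6.
Step 11. [r1c4∈{6}] r1c4 has the single candidate 6. So r1c4=6.
Step 12. [r4c6∈{2}] r4c6 is down to just 2 ⇒ r4c6=2.
Step 13. [r5c6∈{3}] nothing but 3 survives at r5c6. So r5c6=3.
Step 14. [r1c5∈{5}] r1c5 has the single candidate 5 ⇒ r1c5=5.
Step 15. [r3c1∈{6}] only 6 remains possible at r3c1. So r3c1=6.
Step 16. [r1c3∈{4}] r1c3 has the single candidate 4. So r1c3=4.
Step 17. [r6c5∈{4}] only 4 remains possible at r6c5 ⇒ r6c5=4.
Step 18. [r2c1∈{1}] r2c1 is down to just 1 ⇒ r2c1=1.
Step 19. [r2c5∈{2}] r2c5 has the single candidate 2, so r2c5=2.
Step 20. [r4c2∈{1}] r4c2 is down to just 1, so r4c2=1.

Answer: 2 3 4 6 5 1 / 1 6 5 3 2 4 / 6 4 2 1 3 5 / 5 1 3 4 6 2 / 4 5 6 2 1 3 / 3 2 1 5 4 6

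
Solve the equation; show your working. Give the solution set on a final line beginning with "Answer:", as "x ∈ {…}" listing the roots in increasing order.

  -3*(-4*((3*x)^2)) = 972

Step 1. [-3*(-4*((3*x)^2)) = 972] -3 out front; divide by -3 ⇒ div: -4*((3*x)^2) = -324.
Step 2. [-4*((3*x)^2) = -324] LHS = -4·(…); ÷-4 both sides ⇒ div: (3*x)^2 = 81.
Step 3. [(3*x)^2 = 81] √ both sides: 81 ≥ 0 gives two branches ⇒ sqrt: 3*x = 9 or -9.
Step 4. [3*x = 9 or -9] leading coefficient 3: divide by 3. So div: x = 3 or -3.

Answer: x ∈ {-3, 3}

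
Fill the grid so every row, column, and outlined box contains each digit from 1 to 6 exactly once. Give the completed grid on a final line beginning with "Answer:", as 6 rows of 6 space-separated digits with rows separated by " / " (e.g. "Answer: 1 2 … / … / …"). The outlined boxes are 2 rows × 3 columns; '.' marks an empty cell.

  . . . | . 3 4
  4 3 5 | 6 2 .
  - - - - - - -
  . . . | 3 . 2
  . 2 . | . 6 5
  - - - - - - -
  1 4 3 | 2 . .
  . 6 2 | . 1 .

Step 1. [r4c4∈{1,4}] box 4 places 1 nowhere but r4c4 ⇒ r4c4=1.
Step 2. [r6c1∈{5}] r6c1 has the single candidate 5, so r6c1=5.
Step 3. [r3c1∈{6}] nothing but 6 survives at r3c1, so r3c1=6.
Step 4. [r1c2∈{1}] r1c2's peers cover all but 1 ⇒ r1c2=1.
Step 5. [r4c3∈{4}] r4c3's peers cover all but 4. So r4c3=4.
Step 6. [r1c3∈{6}] r1c3 is down to just 6, so r1c3=6.
Step 7. [r1c1∈{2}] r1c1 has the single candidate 2, so r1c1=2.
Step 8. [r2c6∈{1}] nothing but 1 survives at r2c6, so r2c6=1.
Step 9. [r3c5∈{4}] r3c5's peers cover all but 4, so r3c5=4.
Step 10. [r3c3∈{1}] only 1 remains possible at r3c3. So r3c3=1.
Step 11. [r4c1∈{3}] r4c1's peers cover all but 3, so r4c1=3.
Step 12. [r1c4∈{5}] nothing but 5 survives at r1c4. So r1c4=5.
Step 13. [r6c6∈{3}] only 3 remains possible at r6c6. So r6c6=3.
Step 14. [r5c6∈{6}] only 6 remains possible at r5c6. So r5c6=6.
Step 15. [r6c4∈{4}] r6c4 has the single candidate 4 ⇒ r6c4=4.
Step 16. [r3c2∈{5}] only 5 remains possible at r3c2, so r3c2=5.
Step 17. [r5c5∈{5}] only 5 remains possible at r5c5, so r5c5=5.

Answer: 2 1 6 5 3 4 / 4 3 5 6 2 1 / 6 5 1 3 4 2 / 3 2 4 1 6 5 / 1 4 3 2 5 6 / 5 6 2 4 1 3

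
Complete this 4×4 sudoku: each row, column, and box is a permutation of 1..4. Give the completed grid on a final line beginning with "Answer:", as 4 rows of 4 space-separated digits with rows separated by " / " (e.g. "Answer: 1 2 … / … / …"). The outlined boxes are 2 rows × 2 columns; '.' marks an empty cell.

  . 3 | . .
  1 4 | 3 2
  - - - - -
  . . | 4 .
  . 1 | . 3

Step 1. [r1c1∈{2}] nothing but 2 survives at r1c1. So r1c1=2.
Step 2. [r3c4∈{1}] only 1 remains possible at r3c4 ⇒ r3c4=1.
Step 3. [r1c3∈{1}] nothing but 1 survives at r1c3, so r1c3=1.
Step 4. [r4c1∈{4}] only 4 remains possible at r4c1 ⇒ r4c1=4.
Step 5. [r3c1∈{3}] r3c1 is down to just 3. So r3c1=3.
Step 6. [r3c2∈{2}] nothing but 2 survives at r3c2. So r3c2=2.
Step 7. [r4c3∈{2}] nothing but 2 survives at r4c3, so r4c3=2.
Step 8. [r1c4∈{4}] nothing but 4 survives at r1c4, so r1c4=4.

Answer: 2 3 1 4 / 1 4 3 2 / 3 2 4 1 / 4 1 2 3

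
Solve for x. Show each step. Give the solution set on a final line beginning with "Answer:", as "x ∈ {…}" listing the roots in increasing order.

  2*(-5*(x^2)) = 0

Step 1. [2*(-5*(x^2)) = 0] divide by the outer 2, so div: -5*(x^2) = 0.
Step 2. [-5*(x^2) = 0] LHS = -5·(…); ÷-5 both sides, so div: x^2 = 0.
Step 3. [x^2 = 0] LHS squared, RHS 0 ≥ 0: apply √ (±), so sqrt: x = 0.

Answer: x ∈ {0}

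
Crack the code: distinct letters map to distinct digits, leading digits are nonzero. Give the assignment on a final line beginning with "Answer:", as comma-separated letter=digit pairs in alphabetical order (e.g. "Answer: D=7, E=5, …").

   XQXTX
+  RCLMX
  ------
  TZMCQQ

Step 1. [col 1: X + X ≡ Q (mod 10)] no forcing yet in column 1 (carry-in 0); Q=6 is free and consistent — try it ⇒ Q=6.
Step 2. [col 1: X + X ≡ Q (mod 10)] X=8 is one option consistent with column 1 (X + X ≡ Q (mod 10), carry-in 0) — take it ⇒ X=8.
Step 3. [col 2: T + M ≡ Q (mod 10)] column 2 (T + M ≡ Q (mod 10), carry-in 1) doesn't pin T yet; pick T=1 and continue ⇒ T=1.
Step 4. [col 2: T + M ≡ Q (mod 10)] column 2 reads T+M+carry(1)=Q with T=1, Q=6; with digits 1,6,8 already taken and all letters distinct, the only value for M is 4 ⇒ M=4.
Step 5. [col 3: X + L ≡ C (mod 10)] no forcing yet in column 3 (carry-in 0); L=9 is free and consistent — try it. So L=9.
Step 6. [col 3: X + L ≡ C (mod 10)] column 3 reads X+L+carry(0)=C with X=8, L=9; with digits 1,4,6,8,9 already taken and all letters distinct, the only value for C is 7, so C=7.
Step 7. [col 5: X + R ≡ Z (mod 10)] column 5: given X=8, carry-in 1, and digits 1,4,6,7,8,9 already taken and all letters distinct, X+R≡Z (mod 10) forces Z=2, so Z=2.
Step 8. [col 5: X + R ≡ Z (mod 10)] column 5: given X=8, Z=2, carry-in 1, and digits 1,2,4,6,7,8,9 already taken and all letters distinct, X+R≡Z (mod 10) forces R=3, so R=3.

Answer: C=7, L=9, M=4, Q=6, R=3, T=1, X=8, Z=2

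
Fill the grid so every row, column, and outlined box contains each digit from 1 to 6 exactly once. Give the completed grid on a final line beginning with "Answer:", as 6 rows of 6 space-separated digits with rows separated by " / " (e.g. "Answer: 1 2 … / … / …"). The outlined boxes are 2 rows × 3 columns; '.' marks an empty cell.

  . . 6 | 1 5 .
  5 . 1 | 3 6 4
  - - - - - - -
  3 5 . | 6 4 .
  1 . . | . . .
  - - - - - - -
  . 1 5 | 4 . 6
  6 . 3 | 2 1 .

Step 1. [r4c5∈{2,3}] col 5 places 2 nowhere but r4c5, so r4c5=2.
Step 2. [r2c2∈{2}] r2c2's peers cover all but 2 ⇒ r2c2=2.
Step 3. [r6c2∈{4}] only 4 remains possible at r6c2. So r6c2=4.
Step 4. [r4c6∈{3,5}] across row 4, 3 lands solely at r4c6 ⇒ r4c6=3.
Step 5. [r5c1∈{2}] r5c1 is down to just 2, so r5c1=2.
Step 6. [r4c3∈{4}] r4c3 is down to just 4, so r4c3=4.
Step 7. [r4c2∈{6}] r4c2 has the single candidate 6. So r4c2=6.
Step 8. [r4c4∈{5}] r4c4 has the single candidate 5, so r4c4=5.
Step 9. [r1c2∈{3}] only 3 remains possible at r1c2, so r1c2=3.
Step 10. [r3c3∈{2}] r3c3's peers cover all but 2. So r3c3=2.
Step 11. [r5c5∈{3}] r5c5 is down to just 3 ⇒ r5c5=3.
Step 12. [r1c1∈{4}] only 4 remains possible at r1c1 ⇒ r1c1=4.
Step 13. [r6c6∈{5}] nothing but 5 survives at r6c6. So r6c6=5.
Step 14. [r3c6∈{1}] r3c6 is down to just 1 ⇒ r3c6=1.
Step 15. [r1c6∈{2}] nothing but 2 survives at r1c6 ⇒ r1c6=2.

Answer: 4 3 6 1 5 2 / 5 2 1 3 6 4 / 3 5 2 6 4 1 / 1 6 4 5 2 3 / 2 1 5 4 3 6 / 6 4 3 2 1 5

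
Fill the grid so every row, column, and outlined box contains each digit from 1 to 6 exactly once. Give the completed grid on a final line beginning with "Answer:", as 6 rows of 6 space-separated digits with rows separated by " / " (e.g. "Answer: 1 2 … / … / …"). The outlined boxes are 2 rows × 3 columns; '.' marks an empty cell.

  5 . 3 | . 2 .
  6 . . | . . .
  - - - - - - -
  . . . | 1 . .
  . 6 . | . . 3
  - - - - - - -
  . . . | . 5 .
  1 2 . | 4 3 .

Step 1. [r4c5∈{4}] only 4 remains possible at r4c5, so r4c5=4.
Step 2. [r6c6∈{6}] nothing but 6 survives at r6c6 ⇒ r6c6=6.
Step 3. [r3c2∈{3,4,5}] in col 2, 5 fits only at r3c2. So r3c2=5.
Step 4. [r2c3∈{1,2,4}] across row 2, 2 lands solely at r2c3. So r2c3=2.
Step 5. [r2c6∈{1,4,5}] col 6 places 5 nowhere but r2c6, so r2c6=5.
Step 6. [r3c6∈{2}] only 2 remains possible at r3c6, so r3c6=2.
Step 7. [r2c2∈{1,4}] r2c2 is the only open cell in row 2 admitting 4. So r2c2=4.
Step 8. [r3c3∈{4}] r3c3 is down to just 4, so r3c3=4.
Step 9. [r5c6∈{1}] r5c6 is down to just 1. So r5c6=1.
Step 10. [r3c1∈{3}] r3c1's peers cover all but 3 ⇒ r3c1=3.
Step 11. [r2c5∈{1}] nothing but 1 survives at r2c5. So r2c5=1.
Step 12. [r5c3∈{6}] only 6 remains possible at r5c3, so r5c3=6.
Step 13. [r4c4∈{5}] r4c4 has the single candidate 5. So r4c4=5.
Step 14. [r1c4∈{6}] only 6 remains possible at r1c4 ⇒ r1c4=6.
Step 15. [r4c1∈{2}] r4c1's peers cover all but 2. So r4c1=2.
Step 16. [r4c3∈{1}] r4c3 has the single candidate 1 ⇒ r4c3=1.
Step 17. [r2c4∈{3}] r2c4 has the single candidate 3, so r2c4=3.
Step 18. [r5c2∈{3}] r5c2 has the single candidate 3, so r5c2=3.
Step 19. [r3c5∈{6}] r3c5 has the single candidate 6 ⇒ r3c5=6.
Step 20. [r1c6∈{4}] r1c6 is down to just 4 ⇒ r1c6=4.
Step 21. [r6c3∈{5}] r6c3 is down to just 5. So r6c3=5.
Step 22. [r1c2∈{1}] only 1 remains possible at r1c2, so r1c2=1.
Step 23. [r5c1∈{4}] nothing but 4 survives at r5c1, so r5c1=4.
Step 24. [r5c4∈{2}] nothing but 2 survives at r5c4 ⇒ r5c4=2.

Answer: 5 1 3 6 2 4 / 6 4 2 3 1 5 / 3 5 4 1 6 2 / 2 6 1 5 4 3 / 4 3 6 2 5 1 / 1 2 5 4 3 6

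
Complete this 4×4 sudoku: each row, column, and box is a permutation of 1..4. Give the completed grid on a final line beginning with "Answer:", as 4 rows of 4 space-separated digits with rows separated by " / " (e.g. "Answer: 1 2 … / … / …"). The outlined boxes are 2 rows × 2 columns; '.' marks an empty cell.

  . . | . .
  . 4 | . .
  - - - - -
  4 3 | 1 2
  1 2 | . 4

Step 1. [r1c3∈{2,3,4}] across row 1, 4 lands solely at r1c3. So r1c3=4.
Step 2. [r2c4∈{1,3}] 1 has one home in row 2: r2c4, so r2c4=1.
Step 3. [r1c1∈{2,3}] row 1 places 2 nowhere but r1c1. So r1c1=2.
Step 4. [r4c3∈{3}] nothing but 3 survives at r4c3 ⇒ r4c3=3.
Step 5. [r2c3∈{2}] only 2 remains possible at r2c3. So r2c3=2.
Step 6. [r1c2∈{1}] r1c2's peers cover all but 1 ⇒ r1c2=1.
Step 7. [r2c1∈{3}] r2c1 has the single candidate 3, so r2c1=3.
Step 8. [r1c4∈{3}] only 3 remains possible at r1c4. So r1c4=3.

Answer: 2 1 4 3 / 3 4 2 1 / 4 3 1 2 / 1 2 3 4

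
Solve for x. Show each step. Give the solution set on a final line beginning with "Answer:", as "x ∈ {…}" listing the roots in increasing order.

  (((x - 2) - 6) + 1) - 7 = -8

Step 1. [(((x - 2) - 6) + 1) - 7 = -8] 7 comes off first (add 7) ⇒ sub: ((x - 2) - 6) + 1 = -1.
Step 2. [((x - 2) - 6) + 1 = -1] +1 is outermost — subtract 1 both sides ⇒ sub: (x - 2) - 6 = -2.
Step 3. [(x - 2) - 6 = -2] 6 comes off first (add 6), so sub: x - 2 = 4.
Step 4. [x - 2 = 4] -2 is outermost — add 2 both sides ⇒ sub: x = 6.

Answer: x ∈ {6}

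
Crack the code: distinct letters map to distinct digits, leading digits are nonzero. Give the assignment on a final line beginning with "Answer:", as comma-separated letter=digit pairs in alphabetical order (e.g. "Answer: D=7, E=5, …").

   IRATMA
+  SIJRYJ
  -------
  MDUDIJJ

Step 1. [M] M is the leading digit of a 7-digit sum of two 6-digit numbers; the final carry is exactly 1 ⇒ M=1.
Step 2. [col 1: A + J ≡ J (mod 10)] from column 1 (nothing yet, carry-in 0, digits 1 already taken and all letters distinct): A must equal 0, so A=0.
Step 3. [col 1: A + J ≡ J (mod 10)] several values work for J in column 1 (A + J ≡ J (mod 10), carry-in 0); try J=3, so J=3.
Step 4. [col 2: M + Y ≡ J (mod 10)] column 2 reads M+Y+carry(0)=J with M=1, J=3; with digits 0,1,3 already taken and all letters distinct, the only value for Y is 2. So Y=2.
Step 5. [col 3: T + R ≡ I (mod 10)] column 3 (T + R ≡ I (mod 10), carry-in 0) doesn't pin I yet; pick I=7 and continue, so I=7.
Step 6. [col 3: T + R ≡ I (mod 10)] no forcing yet in column 3 (carry-in 0); R=8 is free and consistent — try it. So R=8.
Step 7. [col 3: T + R ≡ I (mod 10)] column 3 reads T+R+carry(0)=I with R=8, I=7; with digits 0,1,2,3,7,8 already taken and all letters distinct, the only value for T is 9 ⇒ T=9.
Step 8. [col 4: A + J ≡ D (mod 10)] column 4 reads A+J+carry(1)=D with A=0, J=3; with digits 0,1,2,3,7,8,9 already taken and all letters distinct, the only value for D is 4, so D=4.
Step 9. [col 5: R + I ≡ U (mod 10)] column 5 reads R+I+carry(0)=U with R=8, I=7; with digits 0,1,2,3,4,7,8,9 already taken and all letters distinct, the only value for U is 5 ⇒ U=5.
Step 10. [col 6: I + S ≡ D (mod 10)] column 6: given I=7, D=4, carry-in 1, and digits 0,1,2,3,4,5,7,8,9 already taken and all letters distinct, I+S≡D (mod 10) forces S=6 ⇒ S=6.

Answer: A=0, D=4, I=7, J=3, M=1, R=8, S=6, T=9, U=5, Y=2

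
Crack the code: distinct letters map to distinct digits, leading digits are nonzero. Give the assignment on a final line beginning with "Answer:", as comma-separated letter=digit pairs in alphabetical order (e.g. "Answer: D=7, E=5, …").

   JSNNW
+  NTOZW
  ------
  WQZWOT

Step 1. [col 1: W + W ≡ T (mod 10)] several values work for W in column 1 (W + W ≡ T (mod 10), carry-in 0); try W=1 ⇒ W=1.
Step 2. [col 1: W + W ≡ T (mod 10)] column 1: given W=1, carry-in 0, and digits 1 already taken and all letters distinct, W+W≡T (mod 10) forces T=2 ⇒ T=2.
Step 3. [col 2: N + Z ≡ O (mod 10)] N=6 is one option consistent with column 2 (N + Z ≡ O (mod 10), carry-in 0) — take it, so N=6.
Step 4. [col 2: N + Z ≡ O (mod 10)] no forcing yet in column 2 (carry-in 0); Z=8 is free and consistent — try it ⇒ Z=8.
Step 5. [col 2: N + Z ≡ O (mod 10)] column 2 reads N+Z+carry(0)=O with N=6, Z=8; with digits 1,2,6,8 already taken and all letters distinct, the only value for O is 4, so O=4.
Step 6. [col 4: S + T ≡ Z (mod 10)] in column 4 we have S+T≡Z with carry-in 1; given T=2, Z=8 and digits 1,2,4,6,8 already taken and all letters distinct, that pins S to 5, so S=5.
Step 7. [col 5: J + N ≡ Q (mod 10)] several values work for Q in column 5 (J + N ≡ Q (mod 10), carry-in 0); try Q=3, so Q=3.
Step 8. [col 5: J + N ≡ Q (mod 10)] column 5: given N=6, Q=3, carry-in 0, and digits 1,2,3,4,5,6,8 already taken and all letters distinct, J+N≡Q (mod 10) forces J=7 ⇒ J=7.

Answer: J=7, N=6, O=4, Q=3, S=5, T=2, W=1, Z=8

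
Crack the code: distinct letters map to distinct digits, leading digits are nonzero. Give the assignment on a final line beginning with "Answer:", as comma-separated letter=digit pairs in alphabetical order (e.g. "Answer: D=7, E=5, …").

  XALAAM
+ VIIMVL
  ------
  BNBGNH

Step 1. [col 1: M + L ≡ H (mod 10)] L=2 is one option consistent with column 1 (M + L ≡ H (mod 10), carry-in 0) — take it, so L=2.
Step 2. [col 1: M + L ≡ H (mod 10)] H=0 is one option consistent with column 1 (M + L ≡ H (mod 10), carry-in 0) — take it ⇒ H=0.
Step 3. [col 1: M + L ≡ H (mod 10)] column 1 reads M+L+carry(0)=H with L=2, H=0; with digits 0,2 already taken and all letters distinct, the only value for M is 8 ⇒ M=8.
Step 4. [col 2: A + V ≡ N (mod 10)] column 2 (A + V ≡ N (mod 10), carry-in 1) doesn't pin V yet; pick V=4 and continue, so V=4.
Step 5. [col 2: A + V ≡ N (mod 10)] A=1 is one option consistent with column 2 (A + V ≡ N (mod 10), carry-in 1) — take it, so A=1.
Step 6. [col 2: A + V ≡ N (mod 10)] column 2 reads A+V+carry(1)=N with A=1, V=4; with digits 0,1,2,4,8 already taken and all letters distinct, the only value for N is 6 ⇒ N=6.
Step 7. [col 3: A + M ≡ G (mod 10)] column 3: given A=1, M=8, carry-in 0, and digits 0,1,2,4,6,8 already taken and all letters distinct, A+M≡G (mod 10) forces G=9 ⇒ G=9.
Step 8. [col 4: L + I ≡ B (mod 10)] B=7 is one option consistent with column 4 (L + I ≡ B (mod 10), carry-in 0) — take it, so B=7.
Step 9. [col 4: L + I ≡ B (mod 10)] in column 4 we have L+I≡B with carry-in 0; given L=2, B=7 and digits 0,1,2,4,6,7,8,9 already taken and all letters distinct, that pins I to 5 ⇒ I=5.
Step 10. [col 6: X + V ≡ B (mod 10)] column 6 reads X+V+carry(0)=B with V=4, B=7; with digits 0,1,2,4,5,6,7,8,9 already taken and all letters distinct, the only value for X is 3 ⇒ X=3.

Answer: A=1, B=7, G=9, H=0, I=5, L=2, M=8, N=6, V=4, X=3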